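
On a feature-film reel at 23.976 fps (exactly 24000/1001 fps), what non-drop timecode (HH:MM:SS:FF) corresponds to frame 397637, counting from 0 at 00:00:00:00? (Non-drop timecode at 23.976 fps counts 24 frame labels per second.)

04:36:08:05

397637 ÷ 24 = 16568 full seconds, remainder 5 frames.
16568 s = 4 h 36 min 8 s.
Timecode: 04:36:08:05.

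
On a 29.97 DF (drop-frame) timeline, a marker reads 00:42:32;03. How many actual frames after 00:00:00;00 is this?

Complete 10-minute blocks: 4, each 17982 frames → 71928.
Remaining 2 whole minutes in the current block: 1800 + 1 × 1798 = 3598 frames.
Within the current minute: 32 × 30 + 3 − 2 = 961 (labels ;00/;01 skipped at this minute). Total = 71928 + 3598 + 961 = 76487.

76487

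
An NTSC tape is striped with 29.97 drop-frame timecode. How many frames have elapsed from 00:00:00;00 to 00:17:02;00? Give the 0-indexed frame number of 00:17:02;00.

30628

Complete 10-minute blocks: 1, each 17982 frames → 17982.
Remaining 7 whole minutes in the current block: 1800 + 6 × 1798 = 12588 frames.
Within the current minute: 2 × 30 + 0 − 2 = 58 (labels ;00/;01 skipped at this minute). Total = 17982 + 12588 + 58 = 30628.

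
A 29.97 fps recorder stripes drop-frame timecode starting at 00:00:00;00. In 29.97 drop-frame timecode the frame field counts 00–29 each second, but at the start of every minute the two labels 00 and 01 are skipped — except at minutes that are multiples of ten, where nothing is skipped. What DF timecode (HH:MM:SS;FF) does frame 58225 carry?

Ten DF minutes hold 17982 frames, so frame 58225 lies in block 3 (frames 53946–71927) with 4279 frames into that block.
The block's first minute is 1800 frames and the rest 1798 each; 4279 frames reaches minute 2, so 3 × 18 + 2 × 2 = 58 labels have been skipped so far.
Adding those back, label number 58225 + 58 = 58283 at 30 labels/s is 1942 s + 23 f = 0 h 32 min 22 s frame 23, i.e. 00:32:22;23.

00:32:22;23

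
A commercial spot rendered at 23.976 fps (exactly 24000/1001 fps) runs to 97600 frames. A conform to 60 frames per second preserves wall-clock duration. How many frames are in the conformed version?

244244 frames

Target frames = source frames × (target rate / source rate) = 97600 × (60)/(24000/1001) = 97600 × 1001/400 = 244244.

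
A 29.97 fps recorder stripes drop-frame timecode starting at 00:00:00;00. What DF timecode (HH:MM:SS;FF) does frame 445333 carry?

Each 10-minute DF block holds 10 × 60 × 30 − 9 × 2 = 17982 frames. 445333 ÷ 17982 → 24 full blocks, remainder 13765.
Within the partial block the first minute is 1800 frames and each further minute 1798, so 7 further minute boundaries passed. Total skipped labels = 18 × 24 + 2 × 7 = 446.
Non-drop label index = 445333 + 446 = 445779; at 30 labels/s that is 04:07:39:09, i.e. DF 04:07:39;09.

04:07:39;09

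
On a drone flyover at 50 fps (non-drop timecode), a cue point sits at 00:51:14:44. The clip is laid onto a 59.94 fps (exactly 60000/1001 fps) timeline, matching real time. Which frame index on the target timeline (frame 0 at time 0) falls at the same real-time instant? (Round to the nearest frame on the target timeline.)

frame 184308

Source frame index: (0×3600 + 51×60 + 14) × 50 + 44 = 153744.
Real time: 153744 / (50) = 76872/25 s.
Target frame: (76872/25) × (60000/1001) = 184492800/1001 ≈ 184308.492 → 184308.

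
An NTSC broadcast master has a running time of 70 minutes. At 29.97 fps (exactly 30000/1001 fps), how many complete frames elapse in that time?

70 min = 4200 s.
Frames = 4200 × 30000/1001 = 18000000/143 ≈ 125874.1259.
Complete frames: 125874.

125874 frames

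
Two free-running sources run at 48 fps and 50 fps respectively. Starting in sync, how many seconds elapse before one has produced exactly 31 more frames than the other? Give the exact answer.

The gap grows by |50 − 48| = 2 frames per second.
Time for a 31-frame gap: 31 ÷ (2) = 15.5 s.

15.5 seconds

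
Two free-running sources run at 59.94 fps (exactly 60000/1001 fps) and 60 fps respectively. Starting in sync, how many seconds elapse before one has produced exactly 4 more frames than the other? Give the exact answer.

1001/15 seconds

The gap grows by |60 − 60000/1001| = 60/1001 frames per second.
Time for a 4-frame gap: 4 ÷ (60/1001) = 1001/15 s.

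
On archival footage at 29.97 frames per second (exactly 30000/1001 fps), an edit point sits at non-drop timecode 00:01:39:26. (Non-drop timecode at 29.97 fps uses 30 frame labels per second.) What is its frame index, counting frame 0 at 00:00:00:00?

2996

Total seconds to the label: (0 × 3600 + 1 × 60 + 39) = 99.
Frame index = 99 × 30 + 26 = 2996.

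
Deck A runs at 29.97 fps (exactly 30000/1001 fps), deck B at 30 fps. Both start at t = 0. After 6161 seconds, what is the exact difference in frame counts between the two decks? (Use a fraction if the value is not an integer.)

A emits 30000/1001 × 6161 = 184830000/1001 frames; B emits 30 × 6161 = 184830.
Difference = 184830/1001 frames (≈ 184.6454); B is ahead of A.

184830/1001 frames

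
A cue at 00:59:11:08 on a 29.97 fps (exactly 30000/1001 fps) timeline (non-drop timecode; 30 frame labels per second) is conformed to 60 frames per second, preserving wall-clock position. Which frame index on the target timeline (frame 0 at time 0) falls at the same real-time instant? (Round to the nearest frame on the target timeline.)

Source frame index: (0×3600 + 59×60 + 11) × 30 + 8 = 106538.
Real time: 106538 / (30000/1001) = 53322269/15000 s.
Target frame: (53322269/15000) × (60) = 53322269/250 ≈ 213289.076 → 213289.

frame 213289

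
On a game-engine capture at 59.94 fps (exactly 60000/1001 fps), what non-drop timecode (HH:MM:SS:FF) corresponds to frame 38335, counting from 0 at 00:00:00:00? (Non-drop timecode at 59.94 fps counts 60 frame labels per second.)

38335 ÷ 60 = 638 full seconds, remainder 55 frames.
638 s = 0 h 10 min 38 s.
Timecode: 00:10:38:55.

00:10:38:55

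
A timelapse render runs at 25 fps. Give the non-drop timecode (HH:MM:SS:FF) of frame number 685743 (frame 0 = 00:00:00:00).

07:37:09:18

685743 ÷ 25 = 27429 full seconds, remainder 18 frames.
27429 s = 7 h 37 min 9 s.
Timecode: 07:37:09:18.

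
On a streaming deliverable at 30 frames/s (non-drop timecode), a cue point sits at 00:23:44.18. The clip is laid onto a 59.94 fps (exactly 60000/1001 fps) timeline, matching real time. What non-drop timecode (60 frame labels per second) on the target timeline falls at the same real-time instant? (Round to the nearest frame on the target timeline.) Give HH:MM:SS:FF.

Source frame index: (0×3600 + 23×60 + 44) × 30 + 18 = 42738.
Real time: 42738 / (30) = 7123/5 s.
Target frame: (7123/5) × (60000/1001) = 85476000/1001 ≈ 85390.609 → 85391.
At 60 labels/s: frame 85391 → 00:23:43:11.

00:23:43:11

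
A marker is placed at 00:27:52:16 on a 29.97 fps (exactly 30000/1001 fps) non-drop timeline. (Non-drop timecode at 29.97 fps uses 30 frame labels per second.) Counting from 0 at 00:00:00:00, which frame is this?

frame 50176

Total seconds to the label: (0 × 3600 + 27 × 60 + 52) = 1672.
Frame index = 1672 × 30 + 16 = 50176.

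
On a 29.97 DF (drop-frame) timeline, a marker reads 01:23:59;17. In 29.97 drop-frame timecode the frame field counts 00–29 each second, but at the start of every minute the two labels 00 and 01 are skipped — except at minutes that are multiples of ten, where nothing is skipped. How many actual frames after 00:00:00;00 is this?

151037

As if non-drop at 30 labels/s: (1 × 3600 + 23 × 60 + 59) × 30 + 17 = 151187.
Minute boundaries passed: 83; those not divisible by 10: 83 − 8 = 75; dropped labels = 2 × 75 = 150.
Actual frame index = 151187 − 150 = 151037.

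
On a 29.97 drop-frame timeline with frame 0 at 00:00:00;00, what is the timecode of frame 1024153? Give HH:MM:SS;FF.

09:29:32;19

Ten DF minutes hold 17982 frames, so frame 1024153 lies in block 56 (frames 1006992–1024973) with 17161 frames into that block.
The block's first minute is 1800 frames and the rest 1798 each; 17161 frames reaches minute 9, so 56 × 18 + 9 × 2 = 1026 labels have been skipped so far.
Adding those back, label number 1024153 + 1026 = 1025179 at 30 labels/s is 34172 s + 19 f = 9 h 29 min 32 s frame 19, i.e. 09:29:32;19.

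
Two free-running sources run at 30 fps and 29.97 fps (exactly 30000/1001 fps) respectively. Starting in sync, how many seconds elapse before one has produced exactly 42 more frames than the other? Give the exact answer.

The gap grows by |30000/1001 − 30| = 30/1001 frames per second.
Time for a 42-frame gap: 42 ÷ (30/1001) = 1401.4 s.

1401.4 seconds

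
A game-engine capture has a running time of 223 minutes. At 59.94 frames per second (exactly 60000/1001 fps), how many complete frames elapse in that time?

223 min = 13380 s.
Frames = 13380 × 60000/1001 = 802800000/1001 ≈ 801998.0020.
Complete frames: 801998.

801998 frames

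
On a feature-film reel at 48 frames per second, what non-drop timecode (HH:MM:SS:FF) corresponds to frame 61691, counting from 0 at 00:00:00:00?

00:21:25:11

61691 ÷ 48 = 1285 full seconds, remainder 11 frames.
1285 s = 0 h 21 min 25 s.
Timecode: 00:21:25:11.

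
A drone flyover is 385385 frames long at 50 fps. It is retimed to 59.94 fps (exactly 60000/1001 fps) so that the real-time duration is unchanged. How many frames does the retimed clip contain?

Target frames = source frames × (target rate / source rate) = 385385 × (60000/1001)/(50) = 385385 × 1200/1001 = 462000.

462000 frames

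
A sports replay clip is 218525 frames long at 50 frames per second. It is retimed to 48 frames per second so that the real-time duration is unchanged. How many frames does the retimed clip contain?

209784 frames

Target frames = source frames × (target rate / source rate) = 218525 × (48)/(50) = 218525 × 24/25 = 209784.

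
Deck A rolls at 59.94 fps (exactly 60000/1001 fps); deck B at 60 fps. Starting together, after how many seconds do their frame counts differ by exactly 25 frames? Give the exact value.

5005/12 seconds

The gap grows by |60 − 60000/1001| = 60/1001 frames per second.
Time for a 25-frame gap: 25 ÷ (60/1001) = 5005/12 s.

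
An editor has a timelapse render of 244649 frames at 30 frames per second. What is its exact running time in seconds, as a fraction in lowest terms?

244649/30 seconds

Running time = 244649 ÷ (30) = 244649 × 1/30 = 244649/30 s.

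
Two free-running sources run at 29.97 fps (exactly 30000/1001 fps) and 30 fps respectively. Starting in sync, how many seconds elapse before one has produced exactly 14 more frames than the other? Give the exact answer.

7007/15 seconds

The gap grows by |30 − 30000/1001| = 30/1001 frames per second.
Time for a 14-frame gap: 14 ÷ (30/1001) = 7007/15 s.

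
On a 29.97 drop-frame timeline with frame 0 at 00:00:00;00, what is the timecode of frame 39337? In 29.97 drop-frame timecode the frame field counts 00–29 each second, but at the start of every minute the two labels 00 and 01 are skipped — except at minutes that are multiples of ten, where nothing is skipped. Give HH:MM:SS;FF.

Ten DF minutes hold 17982 frames, so frame 39337 lies in block 2 (frames 35964–53945) with 3373 frames into that block.
The block's first minute is 1800 frames and the rest 1798 each; 3373 frames reaches minute 1, so 2 × 18 + 1 × 2 = 38 labels have been skipped so far.
Adding those back, label number 39337 + 38 = 39375 at 30 labels/s is 1312 s + 15 f = 0 h 21 min 52 s frame 15, i.e. 00:21:52;15.

00:21:52;15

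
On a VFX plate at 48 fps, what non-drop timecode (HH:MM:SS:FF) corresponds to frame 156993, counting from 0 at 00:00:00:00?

00:54:30:33

156993 ÷ 48 = 3270 full seconds, remainder 33 frames.
3270 s = 0 h 54 min 30 s.
Timecode: 00:54:30:33.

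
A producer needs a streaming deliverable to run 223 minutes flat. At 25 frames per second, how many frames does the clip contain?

334500 frames

223 min = 13380 s.
Frames = 13380 × 25 = 334500.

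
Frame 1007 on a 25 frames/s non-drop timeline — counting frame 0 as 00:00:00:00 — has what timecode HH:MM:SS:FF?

1007 ÷ 25 = 40 full seconds, remainder 7 frames.
40 s = 0 h 0 min 40 s.
Timecode: 00:00:40:07.

00:00:40:07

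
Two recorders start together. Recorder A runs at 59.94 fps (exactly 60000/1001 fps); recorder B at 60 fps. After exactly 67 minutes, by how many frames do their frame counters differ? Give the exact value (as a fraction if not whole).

241200/1001 frames

67 min = 4020 s.
A emits 60000/1001 × 4020 = 241200000/1001 frames; B emits 60 × 4020 = 241200.
Difference = 241200/1001 frames (≈ 240.9590); B is ahead of A.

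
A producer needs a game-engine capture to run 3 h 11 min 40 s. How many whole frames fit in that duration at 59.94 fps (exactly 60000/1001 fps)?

3 h 11 min 40 s = 11500 s.
Frames = 11500 × 60000/1001 = 690000000/1001 ≈ 689310.6893.
Complete frames: 689310.

689310 frames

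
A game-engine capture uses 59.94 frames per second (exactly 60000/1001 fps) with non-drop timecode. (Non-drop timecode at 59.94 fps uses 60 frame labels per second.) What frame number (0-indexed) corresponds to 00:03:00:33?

Total seconds to the label: (0 × 3600 + 3 × 60 + 0) = 180.
Frame index = 180 × 60 + 33 = 10833.

frame 10833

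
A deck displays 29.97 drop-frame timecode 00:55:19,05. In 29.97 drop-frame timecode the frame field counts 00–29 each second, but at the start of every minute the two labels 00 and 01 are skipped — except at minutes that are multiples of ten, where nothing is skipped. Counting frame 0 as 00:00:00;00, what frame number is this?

As if non-drop at 30 labels/s: (0 × 3600 + 55 × 60 + 19) × 30 + 5 = 99575.
Minute boundaries passed: 55; those not divisible by 10: 55 − 5 = 50; dropped labels = 2 × 50 = 100.
Actual frame index = 99575 − 100 = 99475.

99475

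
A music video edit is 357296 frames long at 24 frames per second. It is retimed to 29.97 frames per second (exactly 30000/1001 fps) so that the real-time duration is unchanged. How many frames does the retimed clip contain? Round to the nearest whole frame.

Frames at target rate = 357296 × (30000/1001) / (24) = 446620000/1001 ≈ 446173.826.
Nearest whole frame: 446174.

446174 frames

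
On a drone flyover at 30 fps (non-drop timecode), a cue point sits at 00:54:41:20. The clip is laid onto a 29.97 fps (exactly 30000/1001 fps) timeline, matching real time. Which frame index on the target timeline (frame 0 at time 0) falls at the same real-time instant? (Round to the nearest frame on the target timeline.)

Source frame index: (0×3600 + 54×60 + 41) × 30 + 20 = 98450.
Real time: 98450 / (30) = 9845/3 s.
Target frame: (9845/3) × (30000/1001) = 8950000/91 ≈ 98351.648 → 98352.

frame 98352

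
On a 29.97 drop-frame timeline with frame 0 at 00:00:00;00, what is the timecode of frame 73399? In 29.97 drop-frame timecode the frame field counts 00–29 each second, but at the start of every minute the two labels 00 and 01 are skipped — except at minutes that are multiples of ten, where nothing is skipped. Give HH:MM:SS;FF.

Each 10-minute DF block holds 10 × 60 × 30 − 9 × 2 = 17982 frames. 73399 ÷ 17982 → 4 full blocks, remainder 1471.
Within the partial block the first minute is 1800 frames and each further minute 1798, so 0 further minute boundaries passed. Total skipped labels = 18 × 4 + 2 × 0 = 72.
Non-drop label index = 73399 + 72 = 73471; at 30 labels/s that is 00:40:49:01, i.e. DF 00:40:49;01.

00:40:49;01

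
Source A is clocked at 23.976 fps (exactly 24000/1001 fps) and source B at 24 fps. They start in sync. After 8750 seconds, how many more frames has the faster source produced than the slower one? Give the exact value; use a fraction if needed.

30000/143 frames

A emits 24000/1001 × 8750 = 30000000/143 frames; B emits 24 × 8750 = 210000.
Difference = 30000/143 frames (≈ 209.7902); B is ahead of A.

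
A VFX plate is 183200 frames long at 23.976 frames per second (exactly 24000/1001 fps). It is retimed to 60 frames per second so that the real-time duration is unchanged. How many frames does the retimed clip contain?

458458 frames

Target frames = source frames × (target rate / source rate) = 183200 × (60)/(24000/1001) = 183200 × 1001/400 = 458458.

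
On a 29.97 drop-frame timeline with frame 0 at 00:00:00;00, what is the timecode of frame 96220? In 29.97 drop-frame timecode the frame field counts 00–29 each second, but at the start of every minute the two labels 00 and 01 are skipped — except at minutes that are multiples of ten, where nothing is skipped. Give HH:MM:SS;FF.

00:53:30;16

Ten DF minutes hold 17982 frames, so frame 96220 lies in block 5 (frames 89910–107891) with 6310 frames into that block.
The block's first minute is 1800 frames and the rest 1798 each; 6310 frames reaches minute 3, so 5 × 18 + 3 × 2 = 96 labels have been skipped so far.
Adding those back, label number 96220 + 96 = 96316 at 30 labels/s is 3210 s + 16 f = 0 h 53 min 30 s frame 16, i.e. 00:53:30;16.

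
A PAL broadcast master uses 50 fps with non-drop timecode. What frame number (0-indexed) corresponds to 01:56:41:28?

Total seconds to the label: (1 × 3600 + 56 × 60 + 41) = 7001.
Frame index = 7001 × 50 + 28 = 350078.

350078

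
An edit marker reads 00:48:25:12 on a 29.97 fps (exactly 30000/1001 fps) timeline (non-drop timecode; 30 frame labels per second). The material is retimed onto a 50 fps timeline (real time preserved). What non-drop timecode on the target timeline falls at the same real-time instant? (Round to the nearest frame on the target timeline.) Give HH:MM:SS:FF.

Source frame index: (0×3600 + 48×60 + 25) × 30 + 12 = 87162.
Real time: 87162 / (30000/1001) = 14541527/5000 s.
Target frame: (14541527/5000) × (50) = 14541527/100 ≈ 145415.270 → 145415.
At 50 labels/s: frame 145415 → 00:48:28:15.

00:48:28:15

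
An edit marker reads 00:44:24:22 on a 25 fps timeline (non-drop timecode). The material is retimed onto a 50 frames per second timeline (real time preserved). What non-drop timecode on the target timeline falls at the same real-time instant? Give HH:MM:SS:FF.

00:44:24:44

Source frame index: (0×3600 + 44×60 + 24) × 25 + 22 = 66622.
Real time: 66622 / (25) = 66622/25 s.
Target frame: (66622/25) × (50) = 133244.
At 50 labels/s: frame 133244 → 00:44:24:44.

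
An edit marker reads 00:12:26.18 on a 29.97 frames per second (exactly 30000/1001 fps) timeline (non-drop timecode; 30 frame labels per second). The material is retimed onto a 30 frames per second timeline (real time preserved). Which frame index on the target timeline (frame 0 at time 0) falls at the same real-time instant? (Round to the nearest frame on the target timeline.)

frame 22420

Source frame index: (0×3600 + 12×60 + 26) × 30 + 18 = 22398.
Real time: 22398 / (30000/1001) = 3736733/5000 s.
Target frame: (3736733/5000) × (30) = 11210199/500 ≈ 22420.398 → 22420.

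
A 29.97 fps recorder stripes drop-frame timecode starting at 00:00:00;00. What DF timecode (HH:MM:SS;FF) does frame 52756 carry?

Ten DF minutes hold 17982 frames, so frame 52756 lies in block 2 (frames 35964–53945) with 16792 frames into that block.
The block's first minute is 1800 frames and the rest 1798 each; 16792 frames reaches minute 9, so 2 × 18 + 9 × 2 = 54 labels have been skipped so far.
Adding those back, label number 52756 + 54 = 52810 at 30 labels/s is 1760 s + 10 f = 0 h 29 min 20 s frame 10, i.e. 00:29:20;10.

00:29:20;10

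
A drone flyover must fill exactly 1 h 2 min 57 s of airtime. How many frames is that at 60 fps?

1 h 2 min 57 s = 3777 s.
Frames = 3777 × 60 = 226620.

226620 frames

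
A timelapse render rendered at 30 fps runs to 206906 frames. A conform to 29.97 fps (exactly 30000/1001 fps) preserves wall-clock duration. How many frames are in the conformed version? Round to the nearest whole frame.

Frames at target rate = 206906 × (30000/1001) / (30) = 29558000/143 ≈ 206699.301.
Nearest whole frame: 206699.

206699 frames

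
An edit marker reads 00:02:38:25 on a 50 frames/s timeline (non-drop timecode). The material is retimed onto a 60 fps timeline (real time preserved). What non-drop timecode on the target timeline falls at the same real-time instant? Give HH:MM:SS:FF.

00:02:38:30

Source frame index: (0×3600 + 2×60 + 38) × 50 + 25 = 7925.
Real time: 7925 / (50) = 317/2 s.
Target frame: (317/2) × (60) = 9510.
At 60 labels/s: frame 9510 → 00:02:38:30.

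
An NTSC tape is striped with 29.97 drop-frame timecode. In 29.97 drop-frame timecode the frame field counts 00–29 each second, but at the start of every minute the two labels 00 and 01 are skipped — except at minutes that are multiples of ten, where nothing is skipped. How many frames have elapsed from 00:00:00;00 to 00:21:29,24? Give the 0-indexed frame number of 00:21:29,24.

38656

As if non-drop at 30 labels/s: (0 × 3600 + 21 × 60 + 29) × 30 + 24 = 38694.
Minute boundaries passed: 21; those not divisible by 10: 21 − 2 = 19; dropped labels = 2 × 19 = 38.
Actual frame index = 38694 − 38 = 38656.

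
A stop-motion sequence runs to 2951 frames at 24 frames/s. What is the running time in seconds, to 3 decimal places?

Running time = 2951 × 1/24 = 2951/24 s ≈ 122.958 s.

122.958 seconds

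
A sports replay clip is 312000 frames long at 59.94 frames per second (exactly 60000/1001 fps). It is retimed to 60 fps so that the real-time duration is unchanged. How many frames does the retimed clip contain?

Target frames = source frames × (target rate / source rate) = 312000 × (60)/(60000/1001) = 312000 × 1001/1000 = 312312.

312312 frames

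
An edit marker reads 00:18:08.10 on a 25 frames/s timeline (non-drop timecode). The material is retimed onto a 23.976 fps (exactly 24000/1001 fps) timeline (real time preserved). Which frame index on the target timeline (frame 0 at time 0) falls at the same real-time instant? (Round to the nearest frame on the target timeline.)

Source frame index: (0×3600 + 18×60 + 8) × 25 + 10 = 27210.
Real time: 27210 / (25) = 5442/5 s.
Target frame: (5442/5) × (24000/1001) = 26121600/1001 ≈ 26095.504 → 26096.

frame 26096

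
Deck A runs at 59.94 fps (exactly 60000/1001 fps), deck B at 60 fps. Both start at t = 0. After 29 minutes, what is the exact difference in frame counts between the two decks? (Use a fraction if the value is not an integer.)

29 min = 1740 s.
A emits 60000/1001 × 1740 = 104400000/1001 frames; B emits 60 × 1740 = 104400.
Difference = 104400/1001 frames (≈ 104.2957); B is ahead of A.

104400/1001 frames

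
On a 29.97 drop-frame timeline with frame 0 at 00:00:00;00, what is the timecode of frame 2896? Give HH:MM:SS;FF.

00:01:36;18

Each 10-minute DF block holds 10 × 60 × 30 − 9 × 2 = 17982 frames. 2896 ÷ 17982 → 0 full blocks, remainder 2896.
Within the partial block the first minute is 1800 frames and each further minute 1798, so 1 further minute boundary passed. Total skipped labels = 18 × 0 + 2 × 1 = 2.
Non-drop label index = 2896 + 2 = 2898; at 30 labels/s that is 00:01:36:18, i.e. DF 00:01:36;18.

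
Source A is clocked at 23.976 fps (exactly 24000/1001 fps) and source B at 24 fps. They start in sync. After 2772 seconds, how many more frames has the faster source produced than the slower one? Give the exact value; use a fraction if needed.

A emits 24000/1001 × 2772 = 864000/13 frames; B emits 24 × 2772 = 66528.
Difference = 864/13 frames (≈ 66.4615); B is ahead of A.

864/13 frames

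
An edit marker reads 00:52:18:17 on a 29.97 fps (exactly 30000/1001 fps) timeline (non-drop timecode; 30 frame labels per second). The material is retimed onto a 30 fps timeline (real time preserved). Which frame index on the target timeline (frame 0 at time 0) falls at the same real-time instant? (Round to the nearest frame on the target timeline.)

Source frame index: (0×3600 + 52×60 + 18) × 30 + 17 = 94157.
Real time: 94157 / (30000/1001) = 94251157/30000 s.
Target frame: (94251157/30000) × (30) = 94251157/1000 ≈ 94251.157 → 94251.

frame 94251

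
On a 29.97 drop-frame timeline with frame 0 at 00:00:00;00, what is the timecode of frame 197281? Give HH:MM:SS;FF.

01:49:42;19

Each 10-minute DF block holds 10 × 60 × 30 − 9 × 2 = 17982 frames. 197281 ÷ 17982 → 10 full blocks, remainder 17461.
Within the partial block the first minute is 1800 frames and each further minute 1798, so 9 further minute boundaries passed. Total skipped labels = 18 × 10 + 2 × 9 = 198.
Non-drop label index = 197281 + 198 = 197479; at 30 labels/s that is 01:49:42:19, i.e. DF 01:49:42;19.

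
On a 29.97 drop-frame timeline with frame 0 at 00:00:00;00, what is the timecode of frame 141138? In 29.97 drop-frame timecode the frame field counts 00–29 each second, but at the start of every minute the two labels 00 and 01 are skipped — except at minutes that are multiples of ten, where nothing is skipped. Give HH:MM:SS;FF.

01:18:29;10

Each 10-minute DF block holds 10 × 60 × 30 − 9 × 2 = 17982 frames. 141138 ÷ 17982 → 7 full blocks, remainder 15264.
Within the partial block the first minute is 1800 frames and each further minute 1798, so 8 further minute boundaries passed. Total skipped labels = 18 × 7 + 2 × 8 = 142.
Non-drop label index = 141138 + 142 = 141280; at 30 labels/s that is 01:18:29:10, i.e. DF 01:18:29;10.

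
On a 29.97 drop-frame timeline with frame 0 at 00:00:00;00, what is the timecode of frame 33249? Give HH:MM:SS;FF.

Each 10-minute DF block holds 10 × 60 × 30 − 9 × 2 = 17982 frames. 33249 ÷ 17982 → 1 full block, remainder 15267.
Within the partial block the first minute is 1800 frames and each further minute 1798, so 8 further minute boundaries passed. Total skipped labels = 18 × 1 + 2 × 8 = 34.
Non-drop label index = 33249 + 34 = 33283; at 30 labels/s that is 00:18:29:13, i.e. DF 00:18:29;13.

00:18:29;13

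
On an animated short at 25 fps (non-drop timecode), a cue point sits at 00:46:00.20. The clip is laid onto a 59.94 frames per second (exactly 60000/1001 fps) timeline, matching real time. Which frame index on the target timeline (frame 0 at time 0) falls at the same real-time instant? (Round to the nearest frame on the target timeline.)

frame 165483

Source frame index: (0×3600 + 46×60 + 0) × 25 + 20 = 69020.
Real time: 69020 / (25) = 13804/5 s.
Target frame: (13804/5) × (60000/1001) = 23664000/143 ≈ 165482.517 → 165483.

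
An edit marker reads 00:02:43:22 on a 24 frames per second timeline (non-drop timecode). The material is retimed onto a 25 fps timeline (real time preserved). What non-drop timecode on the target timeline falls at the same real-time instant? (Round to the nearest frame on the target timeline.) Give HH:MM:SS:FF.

00:02:43:23

Source frame index: (0×3600 + 2×60 + 43) × 24 + 22 = 3934.
Real time: 3934 / (24) = 1967/12 s.
Target frame: (1967/12) × (25) = 49175/12 ≈ 4097.917 → 4098.
At 25 labels/s: frame 4098 → 00:02:43:23.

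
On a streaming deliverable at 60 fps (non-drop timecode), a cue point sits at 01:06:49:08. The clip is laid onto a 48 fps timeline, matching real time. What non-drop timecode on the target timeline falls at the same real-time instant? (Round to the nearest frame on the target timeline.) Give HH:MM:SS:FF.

01:06:49:06

Source frame index: (1×3600 + 6×60 + 49) × 60 + 8 = 240548.
Real time: 240548 / (60) = 60137/15 s.
Target frame: (60137/15) × (48) = 962192/5 ≈ 192438.400 → 192438.
At 48 labels/s: frame 192438 → 01:06:49:06.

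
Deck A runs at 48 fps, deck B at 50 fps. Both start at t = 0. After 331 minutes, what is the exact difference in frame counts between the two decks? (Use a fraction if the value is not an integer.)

39720 frames

331 min = 19860 s.
A emits 48 × 19860 = 953280 frames; B emits 50 × 19860 = 993000.
Difference = 39720 frames; B is ahead of A.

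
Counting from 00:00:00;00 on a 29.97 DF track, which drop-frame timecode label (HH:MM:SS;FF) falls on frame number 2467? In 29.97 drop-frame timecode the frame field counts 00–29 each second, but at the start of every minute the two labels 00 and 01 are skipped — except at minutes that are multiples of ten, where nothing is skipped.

00:01:22;09

Each 10-minute DF block holds 10 × 60 × 30 − 9 × 2 = 17982 frames. 2467 ÷ 17982 → 0 full blocks, remainder 2467.
Within the partial block the first minute is 1800 frames and each further minute 1798, so 1 further minute boundary passed. Total skipped labels = 18 × 0 + 2 × 1 = 2.
Non-drop label index = 2467 + 2 = 2469; at 30 labels/s that is 00:01:22:09, i.e. DF 00:01:22;09.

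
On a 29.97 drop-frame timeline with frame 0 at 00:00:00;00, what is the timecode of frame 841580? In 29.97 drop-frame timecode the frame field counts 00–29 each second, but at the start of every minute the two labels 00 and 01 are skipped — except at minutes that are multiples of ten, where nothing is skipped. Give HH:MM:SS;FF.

Ten DF minutes hold 17982 frames, so frame 841580 lies in block 46 (frames 827172–845153) with 14408 frames into that block.
The block's first minute is 1800 frames and the rest 1798 each; 14408 frames reaches minute 8, so 46 × 18 + 8 × 2 = 844 labels have been skipped so far.
Adding those back, label number 841580 + 844 = 842424 at 30 labels/s is 28080 s + 24 f = 7 h 48 min 0 s frame 24, i.e. 07:48:00;24.

07:48:00;24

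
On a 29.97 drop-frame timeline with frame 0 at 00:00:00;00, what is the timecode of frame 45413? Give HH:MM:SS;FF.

00:25:15;09

Each 10-minute DF block holds 10 × 60 × 30 − 9 × 2 = 17982 frames. 45413 ÷ 17982 → 2 full blocks, remainder 9449.
Within the partial block the first minute is 1800 frames and each further minute 1798, so 5 further minute boundaries passed. Total skipped labels = 18 × 2 + 2 × 5 = 46.
Non-drop label index = 45413 + 46 = 45459; at 30 labels/s that is 00:25:15:09, i.e. DF 00:25:15;09.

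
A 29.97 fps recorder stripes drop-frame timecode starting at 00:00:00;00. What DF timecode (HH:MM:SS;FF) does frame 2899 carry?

00:01:36;21

Ten DF minutes hold 17982 frames, so frame 2899 lies in block 0 (frames 0–17981) with 2899 frames into that block.
The block's first minute is 1800 frames and the rest 1798 each; 2899 frames reaches minute 1, so 0 × 18 + 1 × 2 = 2 labels have been skipped so far.
Adding those back, label number 2899 + 2 = 2901 at 30 labels/s is 96 s + 21 f = 0 h 1 min 36 s frame 21, i.e. 00:01:36;21.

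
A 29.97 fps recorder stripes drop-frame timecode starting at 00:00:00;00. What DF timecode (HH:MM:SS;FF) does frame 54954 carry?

00:30:33;18

Ten DF minutes hold 17982 frames, so frame 54954 lies in block 3 (frames 53946–71927) with 1008 frames into that block.
The block's first minute is 1800 frames and the rest 1798 each; 1008 frames reaches minute 0, so 3 × 18 + 0 × 2 = 54 labels have been skipped so far.
Adding those back, label number 54954 + 54 = 55008 at 30 labels/s is 1833 s + 18 f = 0 h 30 min 33 s frame 18, i.e. 00:30:33;18.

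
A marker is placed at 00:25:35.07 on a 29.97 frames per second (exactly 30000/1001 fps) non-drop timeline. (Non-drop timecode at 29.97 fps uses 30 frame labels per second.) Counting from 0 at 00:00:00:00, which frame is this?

Total seconds to the label: (0 × 3600 + 25 × 60 + 35) = 1535.
Frame index = 1535 × 30 + 7 = 46057.

46057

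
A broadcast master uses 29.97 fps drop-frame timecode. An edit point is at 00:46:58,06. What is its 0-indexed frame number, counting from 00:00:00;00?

As if non-drop at 30 labels/s: (0 × 3600 + 46 × 60 + 58) × 30 + 6 = 84546.
Minute boundaries passed: 46; those not divisible by 10: 46 − 4 = 42; dropped labels = 2 × 42 = 84.
Actual frame index = 84546 − 84 = 84462.

84462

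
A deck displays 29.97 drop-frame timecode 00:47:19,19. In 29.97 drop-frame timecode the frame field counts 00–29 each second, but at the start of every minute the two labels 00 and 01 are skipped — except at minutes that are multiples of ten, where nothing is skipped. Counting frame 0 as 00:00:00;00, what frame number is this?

85103

As if non-drop at 30 labels/s: (0 × 3600 + 47 × 60 + 19) × 30 + 19 = 85189.
Minute boundaries passed: 47; those not divisible by 10: 47 − 4 = 43; dropped labels = 2 × 43 = 86.
Actual frame index = 85189 − 86 = 85103.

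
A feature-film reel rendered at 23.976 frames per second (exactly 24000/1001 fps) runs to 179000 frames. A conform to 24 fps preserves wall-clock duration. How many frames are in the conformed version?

179179 frames

Target frames = source frames × (target rate / source rate) = 179000 × (24)/(24000/1001) = 179000 × 1001/1000 = 179179.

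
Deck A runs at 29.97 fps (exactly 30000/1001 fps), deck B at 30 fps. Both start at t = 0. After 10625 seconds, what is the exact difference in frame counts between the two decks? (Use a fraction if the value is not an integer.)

A emits 30000/1001 × 10625 = 318750000/1001 frames; B emits 30 × 10625 = 318750.
Difference = 318750/1001 frames (≈ 318.4316); B is ahead of A.

318750/1001 frames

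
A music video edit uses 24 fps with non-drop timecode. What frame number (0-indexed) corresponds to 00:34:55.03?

Total seconds to the label: (0 × 3600 + 34 × 60 + 55) = 2095.
Frame index = 2095 × 24 + 3 = 50283.

frame 50283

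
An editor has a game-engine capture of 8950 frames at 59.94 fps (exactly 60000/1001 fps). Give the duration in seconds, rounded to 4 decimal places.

149.3158 seconds

Running time = 8950 × 1001/60000 = 179179/1200 s ≈ 149.3158 s.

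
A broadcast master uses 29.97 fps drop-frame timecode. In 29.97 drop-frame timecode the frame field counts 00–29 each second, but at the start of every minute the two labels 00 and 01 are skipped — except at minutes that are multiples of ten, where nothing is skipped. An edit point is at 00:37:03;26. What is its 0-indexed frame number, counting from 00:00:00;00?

Complete 10-minute blocks: 3, each 17982 frames → 53946.
Remaining 7 whole minutes in the current block: 1800 + 6 × 1798 = 12588 frames.
Within the current minute: 3 × 30 + 26 − 2 = 114 (labels ;00/;01 skipped at this minute). Total = 53946 + 12588 + 114 = 66648.

66648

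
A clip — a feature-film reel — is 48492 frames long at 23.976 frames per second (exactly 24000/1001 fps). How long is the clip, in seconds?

Running time = 48492 / (24000/1001) = 2022.5205 s.

2022.5205 seconds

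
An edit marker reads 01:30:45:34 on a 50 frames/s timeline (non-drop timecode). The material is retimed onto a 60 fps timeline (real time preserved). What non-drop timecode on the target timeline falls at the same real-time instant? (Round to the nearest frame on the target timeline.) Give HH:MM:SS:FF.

Source frame index: (1×3600 + 30×60 + 45) × 50 + 34 = 272284.
Real time: 272284 / (50) = 136142/25 s.
Target frame: (136142/25) × (60) = 1633704/5 ≈ 326740.800 → 326741.
At 60 labels/s: frame 326741 → 01:30:45:41.

01:30:45:41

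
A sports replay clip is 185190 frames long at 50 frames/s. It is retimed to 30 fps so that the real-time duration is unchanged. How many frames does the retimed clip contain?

111114 frames

Target frames = source frames × (target rate / source rate) = 185190 × (30)/(50) = 185190 × 3/5 = 111114.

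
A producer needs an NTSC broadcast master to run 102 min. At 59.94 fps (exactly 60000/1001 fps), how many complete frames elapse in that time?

102 min = 6120 s.
Frames = 6120 × 60000/1001 = 367200000/1001 ≈ 366833.1668.
Complete frames: 366833.

366833 frames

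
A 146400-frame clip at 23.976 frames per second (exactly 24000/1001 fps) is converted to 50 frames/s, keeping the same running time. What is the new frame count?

Target frames = source frames × (target rate / source rate) = 146400 × (50)/(24000/1001) = 146400 × 1001/480 = 305305.

305305 frames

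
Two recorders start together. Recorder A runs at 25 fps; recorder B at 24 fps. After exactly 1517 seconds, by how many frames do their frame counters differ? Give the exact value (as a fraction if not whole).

1517 frames

A emits 25 × 1517 = 37925 frames; B emits 24 × 1517 = 36408.
Difference = 1517 frames; B is behind A.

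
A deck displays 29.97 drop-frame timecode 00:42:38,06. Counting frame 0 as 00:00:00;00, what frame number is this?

As if non-drop at 30 labels/s: (0 × 3600 + 42 × 60 + 38) × 30 + 6 = 76746.
Minute boundaries passed: 42; those not divisible by 10: 42 − 4 = 38; dropped labels = 2 × 38 = 76.
Actual frame index = 76746 − 76 = 76670.

76670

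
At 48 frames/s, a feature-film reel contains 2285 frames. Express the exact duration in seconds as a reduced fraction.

Running time = 2285 ÷ (48) = 2285 × 1/48 = 2285/48 s.

2285/48 seconds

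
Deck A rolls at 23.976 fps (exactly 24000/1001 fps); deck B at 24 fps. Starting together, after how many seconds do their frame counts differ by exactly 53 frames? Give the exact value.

The gap grows by |24 − 24000/1001| = 24/1001 frames per second.
Time for a 53-frame gap: 53 ÷ (24/1001) = 53053/24 s.

53053/24 seconds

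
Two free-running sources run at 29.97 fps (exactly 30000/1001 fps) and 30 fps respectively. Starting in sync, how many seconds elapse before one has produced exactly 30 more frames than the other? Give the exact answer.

The gap grows by |30 − 30000/1001| = 30/1001 frames per second.
Time for a 30-frame gap: 30 ÷ (30/1001) = 1001 s.

1001 seconds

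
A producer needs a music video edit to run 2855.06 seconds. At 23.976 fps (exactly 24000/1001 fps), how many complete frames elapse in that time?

68452 frames

Frames = 2855.06 × 24000/1001 = 5270880/77 ≈ 68452.9870.
Complete frames: 68452.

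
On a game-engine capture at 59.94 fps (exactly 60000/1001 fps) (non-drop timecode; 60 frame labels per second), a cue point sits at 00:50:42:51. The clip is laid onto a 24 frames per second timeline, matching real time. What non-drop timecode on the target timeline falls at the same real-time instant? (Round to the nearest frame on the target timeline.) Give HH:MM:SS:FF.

Source frame index: (0×3600 + 50×60 + 42) × 60 + 51 = 182571.
Real time: 182571 / (60000/1001) = 60917857/20000 s.
Target frame: (60917857/20000) × (24) = 182753571/2500 ≈ 73101.428 → 73101.
At 24 labels/s: frame 73101 → 00:50:45:21.

00:50:45:21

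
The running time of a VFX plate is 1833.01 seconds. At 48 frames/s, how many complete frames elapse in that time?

Frames = 1833.01 × 48 = 2199612/25 ≈ 87984.4800.
Complete frames: 87984.

87984 frames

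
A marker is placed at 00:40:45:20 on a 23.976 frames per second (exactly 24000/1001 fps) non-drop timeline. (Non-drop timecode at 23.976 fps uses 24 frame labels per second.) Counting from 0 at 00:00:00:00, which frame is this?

frame 58700

Total seconds to the label: (0 × 3600 + 40 × 60 + 45) = 2445.
Frame index = 2445 × 24 + 20 = 58700.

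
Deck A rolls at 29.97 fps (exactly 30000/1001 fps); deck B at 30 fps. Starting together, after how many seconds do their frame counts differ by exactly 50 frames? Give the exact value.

5005/3 seconds

The gap grows by |30 − 30000/1001| = 30/1001 frames per second.
Time for a 50-frame gap: 50 ÷ (30/1001) = 5005/3 s.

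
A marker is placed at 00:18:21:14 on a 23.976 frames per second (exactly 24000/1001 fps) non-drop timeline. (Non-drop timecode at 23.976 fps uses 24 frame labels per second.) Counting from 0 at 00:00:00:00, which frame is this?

Total seconds to the label: (0 × 3600 + 18 × 60 + 21) = 1101.
Frame index = 1101 × 24 + 14 = 26438.

frame 26438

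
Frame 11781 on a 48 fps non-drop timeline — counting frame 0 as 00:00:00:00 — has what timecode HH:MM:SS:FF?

11781 ÷ 48 = 245 full seconds, remainder 21 frames.
245 s = 0 h 4 min 5 s.
Timecode: 00:04:05:21.

00:04:05:21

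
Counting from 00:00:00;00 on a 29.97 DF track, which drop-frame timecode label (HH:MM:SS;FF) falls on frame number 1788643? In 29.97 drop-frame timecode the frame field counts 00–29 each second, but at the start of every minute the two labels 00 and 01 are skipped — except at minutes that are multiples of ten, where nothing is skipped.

16:34:41;03

Ten DF minutes hold 17982 frames, so frame 1788643 lies in block 99 (frames 1780218–1798199) with 8425 frames into that block.
The block's first minute is 1800 frames and the rest 1798 each; 8425 frames reaches minute 4, so 99 × 18 + 4 × 2 = 1790 labels have been skipped so far.
Adding those back, label number 1788643 + 1790 = 1790433 at 30 labels/s is 59681 s + 3 f = 16 h 34 min 41 s frame 3, i.e. 16:34:41;03.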